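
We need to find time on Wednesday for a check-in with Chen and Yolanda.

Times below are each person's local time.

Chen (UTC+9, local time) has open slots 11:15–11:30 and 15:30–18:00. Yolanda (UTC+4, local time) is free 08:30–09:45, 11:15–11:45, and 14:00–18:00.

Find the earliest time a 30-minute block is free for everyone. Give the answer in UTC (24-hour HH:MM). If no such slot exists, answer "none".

Chen → UTC: 02:15–02:30, 06:30–09:00.
Yolanda → UTC: 04:30–05:45, 07:15–07:45, 10:00–14:00.
Chen ∩ Yolanda: 07:15–07:45.
Windows ≥ 30 min: 07:15–07:45.
Earliest such window starts at 07:15.

07:15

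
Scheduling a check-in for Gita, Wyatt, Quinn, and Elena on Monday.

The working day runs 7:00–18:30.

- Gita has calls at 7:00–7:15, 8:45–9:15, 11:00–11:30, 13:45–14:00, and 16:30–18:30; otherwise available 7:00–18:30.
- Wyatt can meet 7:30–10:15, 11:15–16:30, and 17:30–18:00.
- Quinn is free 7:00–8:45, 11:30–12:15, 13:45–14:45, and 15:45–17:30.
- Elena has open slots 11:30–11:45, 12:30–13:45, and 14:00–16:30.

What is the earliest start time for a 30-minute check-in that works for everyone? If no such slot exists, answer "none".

Gita free within 07:00–18:30: 07:15–08:45, 09:15–11:00, 11:30–13:45, 14:00–16:30.
Gita ∩ Wyatt: 07:30–08:45, 09:15–10:15, 11:30–13:45, 14:00–16:30.
Gita ∩ Wyatt ∩ Quinn: 07:30–08:45, 11:30–12:15, 14:00–14:45, 15:45–16:30.
Gita ∩ Wyatt ∩ Quinn ∩ Elena: 11:30–11:45, 14:00–14:45, 15:45–16:30.
Windows ≥ 30 min: 14:00–14:45, 15:45–16:30.
Earliest such window starts at 14:00.

14:00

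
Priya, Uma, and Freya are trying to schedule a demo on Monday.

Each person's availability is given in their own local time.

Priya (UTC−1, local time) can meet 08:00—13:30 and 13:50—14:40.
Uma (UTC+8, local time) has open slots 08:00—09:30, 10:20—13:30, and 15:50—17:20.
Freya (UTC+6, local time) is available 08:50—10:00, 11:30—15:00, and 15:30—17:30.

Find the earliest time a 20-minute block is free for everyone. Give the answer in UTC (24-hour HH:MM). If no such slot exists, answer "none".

Priya → UTC: 09:00–14:30, 14:50–15:40.
Uma → UTC: 00:00–01:30, 02:20–05:30, 07:50–09:20.
Freya → UTC: 02:50–04:00, 05:30–09:00, 09:30–11:30.
Priya ∩ Uma: 09:00–09:20.
Priya ∩ Uma ∩ Freya: (none).
Windows ≥ 20 min: (none).

none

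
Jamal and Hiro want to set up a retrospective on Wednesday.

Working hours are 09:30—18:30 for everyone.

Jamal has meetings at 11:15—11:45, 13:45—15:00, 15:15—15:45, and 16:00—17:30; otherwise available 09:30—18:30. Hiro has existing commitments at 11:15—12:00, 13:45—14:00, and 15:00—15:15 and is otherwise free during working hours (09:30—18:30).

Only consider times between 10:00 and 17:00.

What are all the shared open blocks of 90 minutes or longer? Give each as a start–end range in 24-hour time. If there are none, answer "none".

12:00–13:45

Jamal free within 09:30–18:30: 09:30–11:15, 11:45–13:45, 15:00–15:15, 15:45–16:00, 17:30–18:30.
Hiro free within 09:30–18:30: 09:30–11:15, 12:00–13:45, 14:00–15:00, 15:15–18:30.
Jamal ∩ Hiro: 09:30–11:15, 12:00–13:45, 15:45–16:00, 17:30–18:30.
Restricted to 10:00–17:00: 10:00–11:15, 12:00–13:45, 15:45–16:00.
Windows ≥ 90 min: 12:00–13:45.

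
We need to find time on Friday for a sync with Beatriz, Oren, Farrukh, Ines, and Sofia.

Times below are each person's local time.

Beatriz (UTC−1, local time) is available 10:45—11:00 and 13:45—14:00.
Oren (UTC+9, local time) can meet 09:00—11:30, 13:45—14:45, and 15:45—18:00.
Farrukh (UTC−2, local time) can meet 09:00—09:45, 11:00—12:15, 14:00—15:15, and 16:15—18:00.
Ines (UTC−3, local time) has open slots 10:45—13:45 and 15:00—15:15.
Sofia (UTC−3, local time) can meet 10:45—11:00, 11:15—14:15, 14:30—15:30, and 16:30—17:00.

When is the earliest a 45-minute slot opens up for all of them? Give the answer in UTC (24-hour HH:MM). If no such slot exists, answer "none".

none

Beatriz → UTC: 11:45–12:00, 14:45–15:00.
Oren → UTC: 00:00–02:30, 04:45–05:45, 06:45–09:00.
Farrukh → UTC: 11:00–11:45, 13:00–14:15, 16:00–17:15, 18:15–20:00.
Ines → UTC: 13:45–16:45, 18:00–18:15.
Sofia → UTC: 13:45–14:00, 14:15–17:15, 17:30–18:30, 19:30–20:00.
Beatriz ∩ Oren: (none).
Beatriz ∩ Oren ∩ Farrukh: (none).
Beatriz ∩ Oren ∩ Farrukh ∩ Ines: (none).
Beatriz ∩ Oren ∩ Farrukh ∩ Ines ∩ Sofia: (none).
Windows ≥ 45 min: (none).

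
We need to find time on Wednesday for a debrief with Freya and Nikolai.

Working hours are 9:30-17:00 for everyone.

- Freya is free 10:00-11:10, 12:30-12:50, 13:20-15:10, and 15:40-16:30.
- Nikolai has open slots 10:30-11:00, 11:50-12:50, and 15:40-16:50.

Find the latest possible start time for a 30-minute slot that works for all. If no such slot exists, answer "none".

16:00

Freya ∩ Nikolai: 10:30–11:00, 12:30–12:50, 15:40–16:30.
Windows ≥ 30 min: 10:30–11:00, 15:40–16:30.
Latest start in the last window 15:40–16:30 is 16:30 − 30 min = 16:00.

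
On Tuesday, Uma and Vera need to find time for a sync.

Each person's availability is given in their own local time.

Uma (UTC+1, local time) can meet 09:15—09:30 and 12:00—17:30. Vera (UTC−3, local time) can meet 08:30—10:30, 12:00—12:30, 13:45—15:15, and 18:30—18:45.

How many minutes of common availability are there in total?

150 minutes

Uma → UTC: 08:15–08:30, 11:00–16:30.
Vera → UTC: 11:30–13:30, 15:00–15:30, 16:45–18:15, 21:30–21:45.
Uma ∩ Vera: 11:30–13:30, 15:00–15:30.
Total common minutes: 120 + 30 = 150.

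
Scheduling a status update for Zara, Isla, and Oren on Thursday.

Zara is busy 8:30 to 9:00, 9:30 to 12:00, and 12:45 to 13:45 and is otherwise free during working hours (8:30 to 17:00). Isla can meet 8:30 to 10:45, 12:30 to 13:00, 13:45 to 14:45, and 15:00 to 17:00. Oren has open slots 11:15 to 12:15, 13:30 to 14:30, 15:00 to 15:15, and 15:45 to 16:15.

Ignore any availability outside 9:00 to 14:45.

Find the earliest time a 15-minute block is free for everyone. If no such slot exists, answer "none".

Zara free within 08:30–17:00: 09:00–09:30, 12:00–12:45, 13:45–17:00.
Zara ∩ Isla: 09:00–09:30, 12:30–12:45, 13:45–14:45, 15:00–17:00.
Zara ∩ Isla ∩ Oren: 13:45–14:30, 15:00–15:15, 15:45–16:15.
Restricted to 09:00–14:45: 13:45–14:30.
Windows ≥ 15 min: 13:45–14:30.
Earliest such window starts at 13:45.

13:45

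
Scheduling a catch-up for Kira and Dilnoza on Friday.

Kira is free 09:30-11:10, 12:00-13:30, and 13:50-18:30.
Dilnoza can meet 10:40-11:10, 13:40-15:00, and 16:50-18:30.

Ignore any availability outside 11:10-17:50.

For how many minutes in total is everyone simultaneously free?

Kira ∩ Dilnoza: 10:40–11:10, 13:50–15:00, 16:50–18:30.
Restricted to 11:10–17:50: 13:50–15:00, 16:50–17:50.
Total common minutes: 70 + 60 = 130.

130 minutes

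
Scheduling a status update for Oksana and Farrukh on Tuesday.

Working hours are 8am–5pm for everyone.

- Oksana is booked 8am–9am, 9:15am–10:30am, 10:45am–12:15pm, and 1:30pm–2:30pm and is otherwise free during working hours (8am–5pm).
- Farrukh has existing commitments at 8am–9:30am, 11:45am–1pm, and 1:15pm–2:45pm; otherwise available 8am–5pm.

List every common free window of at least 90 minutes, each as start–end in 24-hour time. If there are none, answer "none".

14:45–17:00

Oksana free within 08:00–17:00: 09:00–09:15, 10:30–10:45, 12:15–13:30, 14:30–17:00.
Farrukh free within 08:00–17:00: 09:30–11:45, 13:00–13:15, 14:45–17:00.
Oksana ∩ Farrukh: 10:30–10:45, 13:00–13:15, 14:45–17:00.
Windows ≥ 90 min: 14:45–17:00.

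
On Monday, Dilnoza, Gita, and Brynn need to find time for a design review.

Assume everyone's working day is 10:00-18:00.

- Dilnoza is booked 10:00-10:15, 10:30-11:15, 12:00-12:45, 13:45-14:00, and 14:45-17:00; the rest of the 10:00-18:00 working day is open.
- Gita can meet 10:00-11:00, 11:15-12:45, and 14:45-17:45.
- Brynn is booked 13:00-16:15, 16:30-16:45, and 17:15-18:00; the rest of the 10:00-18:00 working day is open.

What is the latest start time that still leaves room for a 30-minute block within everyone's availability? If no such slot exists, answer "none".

11:30

Dilnoza free within 10:00–18:00: 10:15–10:30, 11:15–12:00, 12:45–13:45, 14:00–14:45, 17:00–18:00.
Brynn free within 10:00–18:00: 10:00–13:00, 16:15–16:30, 16:45–17:15.
Dilnoza ∩ Gita: 10:15–10:30, 11:15–12:00, 17:00–17:45.
Dilnoza ∩ Gita ∩ Brynn: 10:15–10:30, 11:15–12:00, 17:00–17:15.
Windows ≥ 30 min: 11:15–12:00.
Latest start in the last window 11:15–12:00 is 12:00 − 30 min = 11:30.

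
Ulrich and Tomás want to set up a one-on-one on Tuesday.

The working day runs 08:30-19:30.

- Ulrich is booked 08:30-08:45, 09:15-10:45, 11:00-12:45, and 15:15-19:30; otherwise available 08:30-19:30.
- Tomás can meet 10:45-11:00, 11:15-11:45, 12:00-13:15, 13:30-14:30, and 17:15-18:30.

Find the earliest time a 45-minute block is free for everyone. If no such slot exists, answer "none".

13:30

Ulrich free within 08:30–19:30: 08:45–09:15, 10:45–11:00, 12:45–15:15.
Ulrich ∩ Tomás: 10:45–11:00, 12:45–13:15, 13:30–14:30.
Windows ≥ 45 min: 13:30–14:30.
Earliest such window starts at 13:30.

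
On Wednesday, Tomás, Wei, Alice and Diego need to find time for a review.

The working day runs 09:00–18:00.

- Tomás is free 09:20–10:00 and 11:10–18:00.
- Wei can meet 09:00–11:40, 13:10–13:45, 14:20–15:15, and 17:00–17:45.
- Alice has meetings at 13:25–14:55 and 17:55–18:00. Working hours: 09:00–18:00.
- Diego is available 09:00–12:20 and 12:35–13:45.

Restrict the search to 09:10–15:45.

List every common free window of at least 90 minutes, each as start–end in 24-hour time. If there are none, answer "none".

Alice free within 09:00–18:00: 09:00–13:25, 14:55–17:55.
Tomás ∩ Wei: 09:20–10:00, 11:10–11:40, 13:10–13:45, 14:20–15:15, 17:00–17:45.
Tomás ∩ Wei ∩ Alice: 09:20–10:00, 11:10–11:40, 13:10–13:25, 14:55–15:15, 17:00–17:45.
Tomás ∩ Wei ∩ Alice ∩ Diego: 09:20–10:00, 11:10–11:40, 13:10–13:25.
Restricted to 09:10–15:45: 09:20–10:00, 11:10–11:40, 13:10–13:25.
Windows ≥ 90 min: (none).

none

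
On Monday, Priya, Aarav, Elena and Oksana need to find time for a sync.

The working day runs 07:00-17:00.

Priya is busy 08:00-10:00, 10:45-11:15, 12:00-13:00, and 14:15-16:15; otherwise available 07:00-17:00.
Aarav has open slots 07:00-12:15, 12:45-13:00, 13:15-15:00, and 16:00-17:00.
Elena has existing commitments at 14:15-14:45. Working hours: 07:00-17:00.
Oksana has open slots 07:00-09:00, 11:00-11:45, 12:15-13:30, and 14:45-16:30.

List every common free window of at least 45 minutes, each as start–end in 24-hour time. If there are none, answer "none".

07:00–08:00

Priya free within 07:00–17:00: 07:00–08:00, 10:00–10:45, 11:15–12:00, 13:00–14:15, 16:15–17:00.
Elena free within 07:00–17:00: 07:00–14:15, 14:45–17:00.
Priya ∩ Aarav: 07:00–08:00, 10:00–10:45, 11:15–12:00, 13:15–14:15, 16:15–17:00.
Priya ∩ Aarav ∩ Elena: 07:00–08:00, 10:00–10:45, 11:15–12:00, 13:15–14:15, 16:15–17:00.
Priya ∩ Aarav ∩ Elena ∩ Oksana: 07:00–08:00, 11:15–11:45, 13:15–13:30, 16:15–16:30.
Windows ≥ 45 min: 07:00–08:00.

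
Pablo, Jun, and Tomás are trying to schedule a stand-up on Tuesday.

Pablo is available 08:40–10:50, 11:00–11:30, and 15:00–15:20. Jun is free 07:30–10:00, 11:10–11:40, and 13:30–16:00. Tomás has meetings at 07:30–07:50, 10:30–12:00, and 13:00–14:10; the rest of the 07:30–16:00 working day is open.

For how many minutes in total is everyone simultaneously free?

Tomás free within 07:30–16:00: 07:50–10:30, 12:00–13:00, 14:10–16:00.
Pablo ∩ Jun: 08:40–10:00, 11:10–11:30, 15:00–15:20.
Pablo ∩ Jun ∩ Tomás: 08:40–10:00, 15:00–15:20.
Total common minutes: 80 + 20 = 100.

100 minutes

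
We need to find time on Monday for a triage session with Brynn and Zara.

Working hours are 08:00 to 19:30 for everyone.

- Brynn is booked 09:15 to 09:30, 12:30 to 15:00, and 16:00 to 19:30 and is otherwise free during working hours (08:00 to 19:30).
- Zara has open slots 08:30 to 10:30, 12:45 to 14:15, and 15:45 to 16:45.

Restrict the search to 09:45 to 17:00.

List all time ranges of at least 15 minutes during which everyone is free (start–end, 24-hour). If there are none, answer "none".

09:45–10:30, 15:45–16:00

Brynn free within 08:00–19:30: 08:00–09:15, 09:30–12:30, 15:00–16:00.
Brynn ∩ Zara: 08:30–09:15, 09:30–10:30, 15:45–16:00.
Restricted to 09:45–17:00: 09:45–10:30, 15:45–16:00.
Windows ≥ 15 min: 09:45–10:30, 15:45–16:00.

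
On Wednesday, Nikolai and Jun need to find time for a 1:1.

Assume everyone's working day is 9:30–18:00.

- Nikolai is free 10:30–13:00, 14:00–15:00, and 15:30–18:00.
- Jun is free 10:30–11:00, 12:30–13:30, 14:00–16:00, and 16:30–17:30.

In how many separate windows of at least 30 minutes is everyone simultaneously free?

5

Nikolai ∩ Jun: 10:30–11:00, 12:30–13:00, 14:00–15:00, 15:30–16:00, 16:30–17:30.
Windows ≥ 30 min: 10:30–11:00, 12:30–13:00, 14:00–15:00, 15:30–16:00, 16:30–17:30.
That's 5 windows.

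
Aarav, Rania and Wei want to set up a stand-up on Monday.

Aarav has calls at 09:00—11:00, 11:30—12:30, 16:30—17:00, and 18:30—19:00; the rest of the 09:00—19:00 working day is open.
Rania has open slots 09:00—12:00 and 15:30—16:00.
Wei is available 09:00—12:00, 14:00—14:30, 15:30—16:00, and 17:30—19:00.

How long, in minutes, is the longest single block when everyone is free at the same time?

30 minutes

Aarav free within 09:00–19:00: 11:00–11:30, 12:30–16:30, 17:00–18:30.
Aarav ∩ Rania: 11:00–11:30, 15:30–16:00.
Aarav ∩ Rania ∩ Wei: 11:00–11:30, 15:30–16:00.
Common window lengths: 30, 30 min; longest is 30.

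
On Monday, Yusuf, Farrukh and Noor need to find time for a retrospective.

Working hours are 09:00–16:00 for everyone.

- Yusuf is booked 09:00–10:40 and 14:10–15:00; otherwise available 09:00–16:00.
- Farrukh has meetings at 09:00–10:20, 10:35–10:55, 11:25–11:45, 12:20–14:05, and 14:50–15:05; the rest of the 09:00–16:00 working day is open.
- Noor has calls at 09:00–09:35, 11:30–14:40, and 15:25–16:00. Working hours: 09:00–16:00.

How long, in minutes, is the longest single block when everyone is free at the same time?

30 minutes

Yusuf free within 09:00–16:00: 10:40–14:10, 15:00–16:00.
Farrukh free within 09:00–16:00: 10:20–10:35, 10:55–11:25, 11:45–12:20, 14:05–14:50, 15:05–16:00.
Noor free within 09:00–16:00: 09:35–11:30, 14:40–15:25.
Yusuf ∩ Farrukh: 10:55–11:25, 11:45–12:20, 14:05–14:10, 15:05–16:00.
Yusuf ∩ Farrukh ∩ Noor: 10:55–11:25, 15:05–15:25.
Common window lengths: 30, 20 min; longest is 30.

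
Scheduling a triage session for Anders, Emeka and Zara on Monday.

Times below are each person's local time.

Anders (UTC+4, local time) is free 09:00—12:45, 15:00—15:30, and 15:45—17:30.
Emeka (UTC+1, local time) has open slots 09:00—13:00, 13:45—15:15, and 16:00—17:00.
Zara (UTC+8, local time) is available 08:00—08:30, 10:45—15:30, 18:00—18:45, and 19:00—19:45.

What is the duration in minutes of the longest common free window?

Anders → UTC: 05:00–08:45, 11:00–11:30, 11:45–13:30.
Emeka → UTC: 08:00–12:00, 12:45–14:15, 15:00–16:00.
Zara → UTC: 00:00–00:30, 02:45–07:30, 10:00–10:45, 11:00–11:45.
Anders ∩ Emeka: 08:00–08:45, 11:00–11:30, 11:45–12:00, 12:45–13:30.
Anders ∩ Emeka ∩ Zara: 11:00–11:30.
Single common window of 30 minutes.

30 minutes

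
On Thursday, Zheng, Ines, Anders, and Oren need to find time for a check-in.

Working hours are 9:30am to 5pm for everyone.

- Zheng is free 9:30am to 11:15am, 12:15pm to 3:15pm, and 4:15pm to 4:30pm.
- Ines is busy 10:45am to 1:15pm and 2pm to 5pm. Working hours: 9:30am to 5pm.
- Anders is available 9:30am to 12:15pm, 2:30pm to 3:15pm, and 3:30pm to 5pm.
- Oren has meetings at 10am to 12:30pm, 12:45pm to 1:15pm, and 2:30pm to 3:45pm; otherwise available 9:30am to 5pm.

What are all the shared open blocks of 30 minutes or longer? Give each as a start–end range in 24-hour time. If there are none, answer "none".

09:30–10:00

Ines free within 09:30–17:00: 09:30–10:45, 13:15–14:00.
Oren free within 09:30–17:00: 09:30–10:00, 12:30–12:45, 13:15–14:30, 15:45–17:00.
Zheng ∩ Ines: 09:30–10:45, 13:15–14:00.
Zheng ∩ Ines ∩ Anders: 09:30–10:45.
Zheng ∩ Ines ∩ Anders ∩ Oren: 09:30–10:00.
Windows ≥ 30 min: 09:30–10:00.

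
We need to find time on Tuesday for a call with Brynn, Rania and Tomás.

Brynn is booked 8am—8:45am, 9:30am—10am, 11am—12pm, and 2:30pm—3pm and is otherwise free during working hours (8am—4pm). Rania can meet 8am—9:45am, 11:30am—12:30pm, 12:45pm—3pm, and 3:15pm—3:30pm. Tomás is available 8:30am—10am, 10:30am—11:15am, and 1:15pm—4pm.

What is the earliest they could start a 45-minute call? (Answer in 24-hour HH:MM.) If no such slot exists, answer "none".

Brynn free within 08:00–16:00: 08:45–09:30, 10:00–11:00, 12:00–14:30, 15:00–16:00.
Brynn ∩ Rania: 08:45–09:30, 12:00–12:30, 12:45–14:30, 15:15–15:30.
Brynn ∩ Rania ∩ Tomás: 08:45–09:30, 13:15–14:30, 15:15–15:30.
Windows ≥ 45 min: 08:45–09:30, 13:15–14:30.
Earliest such window starts at 08:45.

08:45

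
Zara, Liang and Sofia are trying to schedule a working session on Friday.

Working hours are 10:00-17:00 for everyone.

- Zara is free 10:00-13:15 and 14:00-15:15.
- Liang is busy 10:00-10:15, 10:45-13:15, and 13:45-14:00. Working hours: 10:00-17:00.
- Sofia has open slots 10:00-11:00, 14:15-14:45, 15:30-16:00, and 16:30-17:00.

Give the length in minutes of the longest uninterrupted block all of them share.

30 minutes

Liang free within 10:00–17:00: 10:15–10:45, 13:15–13:45, 14:00–17:00.
Zara ∩ Liang: 10:15–10:45, 14:00–15:15.
Zara ∩ Liang ∩ Sofia: 10:15–10:45, 14:15–14:45.
Common window lengths: 30, 30 min; longest is 30.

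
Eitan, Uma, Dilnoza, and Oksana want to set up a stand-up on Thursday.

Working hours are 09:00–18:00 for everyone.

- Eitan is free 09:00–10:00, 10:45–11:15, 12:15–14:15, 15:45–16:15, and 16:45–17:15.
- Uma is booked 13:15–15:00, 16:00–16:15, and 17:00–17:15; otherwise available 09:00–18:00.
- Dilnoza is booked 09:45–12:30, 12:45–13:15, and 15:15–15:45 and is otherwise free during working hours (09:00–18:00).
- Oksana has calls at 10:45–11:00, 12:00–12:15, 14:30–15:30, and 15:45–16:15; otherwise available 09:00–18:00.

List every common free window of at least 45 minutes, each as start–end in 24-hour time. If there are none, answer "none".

Uma free within 09:00–18:00: 09:00–13:15, 15:00–16:00, 16:15–17:00, 17:15–18:00.
Dilnoza free within 09:00–18:00: 09:00–09:45, 12:30–12:45, 13:15–15:15, 15:45–18:00.
Oksana free within 09:00–18:00: 09:00–10:45, 11:00–12:00, 12:15–14:30, 15:30–15:45, 16:15–18:00.
Eitan ∩ Uma: 09:00–10:00, 10:45–11:15, 12:15–13:15, 15:45–16:00, 16:45–17:00.
Eitan ∩ Uma ∩ Dilnoza: 09:00–09:45, 12:30–12:45, 15:45–16:00, 16:45–17:00.
Eitan ∩ Uma ∩ Dilnoza ∩ Oksana: 09:00–09:45, 12:30–12:45, 16:45–17:00.
Windows ≥ 45 min: 09:00–09:45.

09:00–09:45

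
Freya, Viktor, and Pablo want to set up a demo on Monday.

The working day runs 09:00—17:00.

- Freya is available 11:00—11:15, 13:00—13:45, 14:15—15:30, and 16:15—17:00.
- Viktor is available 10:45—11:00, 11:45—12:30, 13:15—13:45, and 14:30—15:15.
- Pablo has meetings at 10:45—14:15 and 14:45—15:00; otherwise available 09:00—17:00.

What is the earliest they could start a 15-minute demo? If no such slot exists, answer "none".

14:30

Pablo free within 09:00–17:00: 09:00–10:45, 14:15–14:45, 15:00–17:00.
Freya ∩ Viktor: 13:15–13:45, 14:30–15:15.
Freya ∩ Viktor ∩ Pablo: 14:30–14:45, 15:00–15:15.
Windows ≥ 15 min: 14:30–14:45, 15:00–15:15.
Earliest such window starts at 14:30.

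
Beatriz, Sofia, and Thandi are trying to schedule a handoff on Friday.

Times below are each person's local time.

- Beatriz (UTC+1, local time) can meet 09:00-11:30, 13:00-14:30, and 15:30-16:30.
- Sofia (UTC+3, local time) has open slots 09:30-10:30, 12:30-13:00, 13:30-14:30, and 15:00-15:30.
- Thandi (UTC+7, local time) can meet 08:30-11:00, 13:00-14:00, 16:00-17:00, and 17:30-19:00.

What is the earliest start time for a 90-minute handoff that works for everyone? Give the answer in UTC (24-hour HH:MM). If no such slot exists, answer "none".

Beatriz → UTC: 08:00–10:30, 12:00–13:30, 14:30–15:30.
Sofia → UTC: 06:30–07:30, 09:30–10:00, 10:30–11:30, 12:00–12:30.
Thandi → UTC: 01:30–04:00, 06:00–07:00, 09:00–10:00, 10:30–12:00.
Beatriz ∩ Sofia: 09:30–10:00, 12:00–12:30.
Beatriz ∩ Sofia ∩ Thandi: 09:30–10:00.
Windows ≥ 90 min: (none).

none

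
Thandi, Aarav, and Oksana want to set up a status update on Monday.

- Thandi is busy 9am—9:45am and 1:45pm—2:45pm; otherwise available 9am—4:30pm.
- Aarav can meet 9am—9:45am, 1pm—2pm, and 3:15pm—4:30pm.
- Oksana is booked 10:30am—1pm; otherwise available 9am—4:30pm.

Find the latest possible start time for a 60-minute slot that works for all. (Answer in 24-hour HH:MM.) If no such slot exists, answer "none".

15:30

Thandi free within 09:00–16:30: 09:45–13:45, 14:45–16:30.
Oksana free within 09:00–16:30: 09:00–10:30, 13:00–16:30.
Thandi ∩ Aarav: 13:00–13:45, 15:15–16:30.
Thandi ∩ Aarav ∩ Oksana: 13:00–13:45, 15:15–16:30.
Windows ≥ 60 min: 15:15–16:30.
Latest start in the last window 15:15–16:30 is 16:30 − 60 min = 15:30.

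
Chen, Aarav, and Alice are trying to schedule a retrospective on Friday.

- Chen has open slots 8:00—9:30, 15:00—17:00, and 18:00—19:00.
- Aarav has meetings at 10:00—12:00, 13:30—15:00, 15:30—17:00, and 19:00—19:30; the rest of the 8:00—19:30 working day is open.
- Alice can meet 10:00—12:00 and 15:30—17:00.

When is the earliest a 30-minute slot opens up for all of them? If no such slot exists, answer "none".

Aarav free within 08:00–19:30: 08:00–10:00, 12:00–13:30, 15:00–15:30, 17:00–19:00.
Chen ∩ Aarav: 08:00–09:30, 15:00–15:30, 18:00–19:00.
Chen ∩ Aarav ∩ Alice: (none).
Windows ≥ 30 min: (none).

none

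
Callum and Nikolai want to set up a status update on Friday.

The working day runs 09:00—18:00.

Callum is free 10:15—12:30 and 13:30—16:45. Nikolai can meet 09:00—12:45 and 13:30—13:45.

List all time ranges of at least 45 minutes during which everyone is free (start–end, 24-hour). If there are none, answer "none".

Callum ∩ Nikolai: 10:15–12:30, 13:30–13:45.
Windows ≥ 45 min: 10:15–12:30.

10:15–12:30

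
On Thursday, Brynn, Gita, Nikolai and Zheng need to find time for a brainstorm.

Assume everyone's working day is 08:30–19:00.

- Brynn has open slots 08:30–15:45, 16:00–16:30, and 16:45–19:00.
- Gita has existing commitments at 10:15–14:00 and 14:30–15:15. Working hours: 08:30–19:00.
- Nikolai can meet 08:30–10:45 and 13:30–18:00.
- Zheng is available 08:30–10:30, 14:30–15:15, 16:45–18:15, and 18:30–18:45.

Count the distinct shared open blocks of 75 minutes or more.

Gita free within 08:30–19:00: 08:30–10:15, 14:00–14:30, 15:15–19:00.
Brynn ∩ Gita: 08:30–10:15, 14:00–14:30, 15:15–15:45, 16:00–16:30, 16:45–19:00.
Brynn ∩ Gita ∩ Nikolai: 08:30–10:15, 14:00–14:30, 15:15–15:45, 16:00–16:30, 16:45–18:00.
Brynn ∩ Gita ∩ Nikolai ∩ Zheng: 08:30–10:15, 16:45–18:00.
Windows ≥ 75 min: 08:30–10:15, 16:45–18:00.
That's 2 windows.

2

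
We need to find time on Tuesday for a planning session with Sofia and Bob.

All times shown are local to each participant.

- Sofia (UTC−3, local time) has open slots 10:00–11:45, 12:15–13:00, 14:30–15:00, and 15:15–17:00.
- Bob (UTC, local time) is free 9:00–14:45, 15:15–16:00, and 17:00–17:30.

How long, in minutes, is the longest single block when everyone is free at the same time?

Sofia → UTC: 13:00–14:45, 15:15–16:00, 17:30–18:00, 18:15–20:00.
Bob → UTC: 09:00–14:45, 15:15–16:00, 17:00–17:30.
Sofia ∩ Bob: 13:00–14:45, 15:15–16:00.
Common window lengths: 105, 45 min; longest is 105.

105 minutes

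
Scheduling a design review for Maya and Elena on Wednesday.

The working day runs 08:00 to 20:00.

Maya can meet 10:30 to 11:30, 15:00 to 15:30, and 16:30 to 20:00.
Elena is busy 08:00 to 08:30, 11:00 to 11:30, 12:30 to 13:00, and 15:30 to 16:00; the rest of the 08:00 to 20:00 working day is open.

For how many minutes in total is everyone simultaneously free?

Elena free within 08:00–20:00: 08:30–11:00, 11:30–12:30, 13:00–15:30, 16:00–20:00.
Maya ∩ Elena: 10:30–11:00, 15:00–15:30, 16:30–20:00.
Total common minutes: 30 + 30 + 210 = 270.

270 minutes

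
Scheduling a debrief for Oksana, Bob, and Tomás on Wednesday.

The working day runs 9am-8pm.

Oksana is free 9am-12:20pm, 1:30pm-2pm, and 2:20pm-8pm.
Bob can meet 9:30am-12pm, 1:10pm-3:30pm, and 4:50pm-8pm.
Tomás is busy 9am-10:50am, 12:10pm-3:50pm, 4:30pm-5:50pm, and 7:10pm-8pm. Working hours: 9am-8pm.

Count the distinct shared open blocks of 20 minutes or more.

Tomás free within 09:00–20:00: 10:50–12:10, 15:50–16:30, 17:50–19:10.
Oksana ∩ Bob: 09:30–12:00, 13:30–14:00, 14:20–15:30, 16:50–20:00.
Oksana ∩ Bob ∩ Tomás: 10:50–12:00, 17:50–19:10.
Windows ≥ 20 min: 10:50–12:00, 17:50–19:10.
That's 2 windows.

2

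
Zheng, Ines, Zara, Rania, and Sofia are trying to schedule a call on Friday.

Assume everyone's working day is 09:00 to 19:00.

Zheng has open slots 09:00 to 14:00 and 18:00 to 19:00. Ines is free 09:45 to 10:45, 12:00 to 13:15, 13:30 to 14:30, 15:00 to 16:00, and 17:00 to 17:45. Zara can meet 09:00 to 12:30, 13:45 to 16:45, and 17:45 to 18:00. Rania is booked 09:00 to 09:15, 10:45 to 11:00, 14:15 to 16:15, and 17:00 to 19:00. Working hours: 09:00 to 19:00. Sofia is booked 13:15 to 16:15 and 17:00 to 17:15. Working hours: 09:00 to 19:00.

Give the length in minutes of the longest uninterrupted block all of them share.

Rania free within 09:00–19:00: 09:15–10:45, 11:00–14:15, 16:15–17:00.
Sofia free within 09:00–19:00: 09:00–13:15, 16:15–17:00, 17:15–19:00.
Zheng ∩ Ines: 09:45–10:45, 12:00–13:15, 13:30–14:00.
Zheng ∩ Ines ∩ Zara: 09:45–10:45, 12:00–12:30, 13:45–14:00.
Zheng ∩ Ines ∩ Zara ∩ Rania: 09:45–10:45, 12:00–12:30, 13:45–14:00.
Zheng ∩ Ines ∩ Zara ∩ Rania ∩ Sofia: 09:45–10:45, 12:00–12:30.
Common window lengths: 60, 30 min; longest is 60.

60 minutes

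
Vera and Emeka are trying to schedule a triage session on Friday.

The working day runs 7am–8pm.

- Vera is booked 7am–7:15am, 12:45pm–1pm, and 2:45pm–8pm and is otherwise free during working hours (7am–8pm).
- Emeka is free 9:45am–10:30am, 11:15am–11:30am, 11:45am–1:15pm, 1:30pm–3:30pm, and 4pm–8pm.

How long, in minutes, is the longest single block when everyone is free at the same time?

75 minutes

Vera free within 07:00–20:00: 07:15–12:45, 13:00–14:45.
Vera ∩ Emeka: 09:45–10:30, 11:15–11:30, 11:45–12:45, 13:00–13:15, 13:30–14:45.
Common window lengths: 45, 15, 60, 15, 75 min; longest is 75.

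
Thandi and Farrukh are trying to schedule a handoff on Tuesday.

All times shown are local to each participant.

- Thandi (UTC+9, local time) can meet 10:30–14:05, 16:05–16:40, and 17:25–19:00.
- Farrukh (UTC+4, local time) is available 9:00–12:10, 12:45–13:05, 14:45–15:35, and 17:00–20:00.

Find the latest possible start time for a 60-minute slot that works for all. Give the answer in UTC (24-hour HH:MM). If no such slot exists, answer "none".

Thandi → UTC: 01:30–05:05, 07:05–07:40, 08:25–10:00.
Farrukh → UTC: 05:00–08:10, 08:45–09:05, 10:45–11:35, 13:00–16:00.
Thandi ∩ Farrukh: 05:00–05:05, 07:05–07:40, 08:45–09:05.
Windows ≥ 60 min: (none).

none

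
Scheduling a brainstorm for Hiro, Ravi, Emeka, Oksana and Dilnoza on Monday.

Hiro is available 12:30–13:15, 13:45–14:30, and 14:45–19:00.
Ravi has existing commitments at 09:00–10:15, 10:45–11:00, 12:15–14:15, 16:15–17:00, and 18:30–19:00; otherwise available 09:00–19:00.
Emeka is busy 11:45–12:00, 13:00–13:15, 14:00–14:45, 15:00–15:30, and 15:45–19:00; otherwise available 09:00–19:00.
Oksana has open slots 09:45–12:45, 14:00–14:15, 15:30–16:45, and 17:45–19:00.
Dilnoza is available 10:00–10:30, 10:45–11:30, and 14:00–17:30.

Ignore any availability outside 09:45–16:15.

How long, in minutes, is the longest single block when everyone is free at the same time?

15 minutes

Ravi free within 09:00–19:00: 10:15–10:45, 11:00–12:15, 14:15–16:15, 17:00–18:30.
Emeka free within 09:00–19:00: 09:00–11:45, 12:00–13:00, 13:15–14:00, 14:45–15:00, 15:30–15:45.
Hiro ∩ Ravi: 14:15–14:30, 14:45–16:15, 17:00–18:30.
Hiro ∩ Ravi ∩ Emeka: 14:45–15:00, 15:30–15:45.
Hiro ∩ Ravi ∩ Emeka ∩ Oksana: 15:30–15:45.
Hiro ∩ Ravi ∩ Emeka ∩ Oksana ∩ Dilnoza: 15:30–15:45.
Restricted to 09:45–16:15: 15:30–15:45.
Single common window of 15 minutes.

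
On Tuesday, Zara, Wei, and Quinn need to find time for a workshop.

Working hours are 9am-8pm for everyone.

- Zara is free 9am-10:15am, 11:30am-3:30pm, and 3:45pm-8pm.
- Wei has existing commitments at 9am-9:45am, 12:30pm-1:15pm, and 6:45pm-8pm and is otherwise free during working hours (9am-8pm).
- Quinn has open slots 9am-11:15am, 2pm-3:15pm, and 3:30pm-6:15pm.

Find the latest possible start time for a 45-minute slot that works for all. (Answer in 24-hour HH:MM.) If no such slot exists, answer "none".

Wei free within 09:00–20:00: 09:45–12:30, 13:15–18:45.
Zara ∩ Wei: 09:45–10:15, 11:30–12:30, 13:15–15:30, 15:45–18:45.
Zara ∩ Wei ∩ Quinn: 09:45–10:15, 14:00–15:15, 15:45–18:15.
Windows ≥ 45 min: 14:00–15:15, 15:45–18:15.
Latest start in the last window 15:45–18:15 is 18:15 − 45 min = 17:30.

17:30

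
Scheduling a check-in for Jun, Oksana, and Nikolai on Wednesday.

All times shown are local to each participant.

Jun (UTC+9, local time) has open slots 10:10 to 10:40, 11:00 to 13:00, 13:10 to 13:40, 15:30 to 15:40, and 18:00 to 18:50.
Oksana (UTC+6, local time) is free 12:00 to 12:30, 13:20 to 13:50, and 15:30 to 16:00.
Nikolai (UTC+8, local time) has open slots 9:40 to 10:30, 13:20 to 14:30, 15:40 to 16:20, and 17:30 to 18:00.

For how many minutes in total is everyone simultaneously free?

Jun → UTC: 01:10–01:40, 02:00–04:00, 04:10–04:40, 06:30–06:40, 09:00–09:50.
Oksana → UTC: 06:00–06:30, 07:20–07:50, 09:30–10:00.
Nikolai → UTC: 01:40–02:30, 05:20–06:30, 07:40–08:20, 09:30–10:00.
Jun ∩ Oksana: 09:30–09:50.
Jun ∩ Oksana ∩ Nikolai: 09:30–09:50.
Total common minutes: 20.

20 minutes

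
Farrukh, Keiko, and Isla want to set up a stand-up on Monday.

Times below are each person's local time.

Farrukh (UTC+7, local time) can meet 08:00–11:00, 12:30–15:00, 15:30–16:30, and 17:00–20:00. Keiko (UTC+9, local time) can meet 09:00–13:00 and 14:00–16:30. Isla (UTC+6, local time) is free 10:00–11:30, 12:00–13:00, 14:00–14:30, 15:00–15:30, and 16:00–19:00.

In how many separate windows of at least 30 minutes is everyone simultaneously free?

1

Farrukh → UTC: 01:00–04:00, 05:30–08:00, 08:30–09:30, 10:00–13:00.
Keiko → UTC: 00:00–04:00, 05:00–07:30.
Isla → UTC: 04:00–05:30, 06:00–07:00, 08:00–08:30, 09:00–09:30, 10:00–13:00.
Farrukh ∩ Keiko: 01:00–04:00, 05:30–07:30.
Farrukh ∩ Keiko ∩ Isla: 06:00–07:00.
Windows ≥ 30 min: 06:00–07:00.
That's 1 window.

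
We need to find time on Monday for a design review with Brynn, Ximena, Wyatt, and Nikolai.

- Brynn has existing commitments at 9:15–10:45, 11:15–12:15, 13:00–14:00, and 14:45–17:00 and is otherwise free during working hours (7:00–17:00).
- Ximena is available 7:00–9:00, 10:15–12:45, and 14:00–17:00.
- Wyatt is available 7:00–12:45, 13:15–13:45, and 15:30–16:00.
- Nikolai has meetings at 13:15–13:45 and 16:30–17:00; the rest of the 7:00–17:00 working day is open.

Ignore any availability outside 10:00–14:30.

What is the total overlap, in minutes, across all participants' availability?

Brynn free within 07:00–17:00: 07:00–09:15, 10:45–11:15, 12:15–13:00, 14:00–14:45.
Nikolai free within 07:00–17:00: 07:00–13:15, 13:45–16:30.
Brynn ∩ Ximena: 07:00–09:00, 10:45–11:15, 12:15–12:45, 14:00–14:45.
Brynn ∩ Ximena ∩ Wyatt: 07:00–09:00, 10:45–11:15, 12:15–12:45.
Brynn ∩ Ximena ∩ Wyatt ∩ Nikolai: 07:00–09:00, 10:45–11:15, 12:15–12:45.
Restricted to 10:00–14:30: 10:45–11:15, 12:15–12:45.
Total common minutes: 30 + 30 = 60.

60 minutes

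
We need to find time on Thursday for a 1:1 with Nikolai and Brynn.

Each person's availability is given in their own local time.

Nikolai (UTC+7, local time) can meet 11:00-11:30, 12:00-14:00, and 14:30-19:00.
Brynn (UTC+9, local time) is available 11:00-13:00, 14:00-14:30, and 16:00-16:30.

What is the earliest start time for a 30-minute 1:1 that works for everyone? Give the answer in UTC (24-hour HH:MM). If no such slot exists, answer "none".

Nikolai → UTC: 04:00–04:30, 05:00–07:00, 07:30–12:00.
Brynn → UTC: 02:00–04:00, 05:00–05:30, 07:00–07:30.
Nikolai ∩ Brynn: 05:00–05:30.
Windows ≥ 30 min: 05:00–05:30.
Earliest such window starts at 05:00.

05:00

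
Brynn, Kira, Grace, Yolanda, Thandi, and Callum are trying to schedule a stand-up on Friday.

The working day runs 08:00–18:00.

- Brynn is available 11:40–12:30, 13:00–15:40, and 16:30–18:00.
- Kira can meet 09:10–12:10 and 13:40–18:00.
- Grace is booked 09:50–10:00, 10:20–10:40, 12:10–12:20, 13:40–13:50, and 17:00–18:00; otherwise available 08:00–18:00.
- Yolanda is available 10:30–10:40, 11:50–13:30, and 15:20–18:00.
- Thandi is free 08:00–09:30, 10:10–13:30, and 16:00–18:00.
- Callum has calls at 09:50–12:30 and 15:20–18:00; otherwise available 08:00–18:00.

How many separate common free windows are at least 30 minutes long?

0

Grace free within 08:00–18:00: 08:00–09:50, 10:00–10:20, 10:40–12:10, 12:20–13:40, 13:50–17:00.
Callum free within 08:00–18:00: 08:00–09:50, 12:30–15:20.
Brynn ∩ Kira: 11:40–12:10, 13:40–15:40, 16:30–18:00.
Brynn ∩ Kira ∩ Grace: 11:40–12:10, 13:50–15:40, 16:30–17:00.
Brynn ∩ Kira ∩ Grace ∩ Yolanda: 11:50–12:10, 15:20–15:40, 16:30–17:00.
Brynn ∩ Kira ∩ Grace ∩ Yolanda ∩ Thandi: 11:50–12:10, 16:30–17:00.
Brynn ∩ Kira ∩ Grace ∩ Yolanda ∩ Thandi ∩ Callum: (none).
Windows ≥ 30 min: (none).
That's 0 windows.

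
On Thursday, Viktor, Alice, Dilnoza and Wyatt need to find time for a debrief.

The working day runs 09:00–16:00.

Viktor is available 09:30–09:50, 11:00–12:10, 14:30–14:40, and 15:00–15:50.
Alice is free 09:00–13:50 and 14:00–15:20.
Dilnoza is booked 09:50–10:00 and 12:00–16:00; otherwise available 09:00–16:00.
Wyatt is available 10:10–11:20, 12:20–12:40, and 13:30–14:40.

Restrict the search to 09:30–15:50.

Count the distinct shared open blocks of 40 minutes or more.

0

Dilnoza free within 09:00–16:00: 09:00–09:50, 10:00–12:00.
Viktor ∩ Alice: 09:30–09:50, 11:00–12:10, 14:30–14:40, 15:00–15:20.
Viktor ∩ Alice ∩ Dilnoza: 09:30–09:50, 11:00–12:00.
Viktor ∩ Alice ∩ Dilnoza ∩ Wyatt: 11:00–11:20.
Restricted to 09:30–15:50: 11:00–11:20.
Windows ≥ 40 min: (none).
That's 0 windows.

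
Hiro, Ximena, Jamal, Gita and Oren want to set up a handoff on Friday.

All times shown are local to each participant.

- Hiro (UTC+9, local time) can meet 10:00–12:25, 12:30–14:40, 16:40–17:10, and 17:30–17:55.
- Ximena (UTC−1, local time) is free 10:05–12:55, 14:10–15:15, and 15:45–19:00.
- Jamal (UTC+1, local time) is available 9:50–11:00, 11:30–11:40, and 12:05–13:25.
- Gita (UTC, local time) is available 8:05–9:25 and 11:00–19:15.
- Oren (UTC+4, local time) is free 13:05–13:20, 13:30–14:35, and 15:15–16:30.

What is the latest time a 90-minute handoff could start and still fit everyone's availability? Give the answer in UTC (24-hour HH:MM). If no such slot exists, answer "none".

none

Hiro → UTC: 01:00–03:25, 03:30–05:40, 07:40–08:10, 08:30–08:55.
Ximena → UTC: 11:05–13:55, 15:10–16:15, 16:45–20:00.
Jamal → UTC: 08:50–10:00, 10:30–10:40, 11:05–12:25.
Gita → UTC: 08:05–09:25, 11:00–19:15.
Oren → UTC: 09:05–09:20, 09:30–10:35, 11:15–12:30.
Hiro ∩ Ximena: (none).
Hiro ∩ Ximena ∩ Jamal: (none).
Hiro ∩ Ximena ∩ Jamal ∩ Gita: (none).
Hiro ∩ Ximena ∩ Jamal ∩ Gita ∩ Oren: (none).
Windows ≥ 90 min: (none).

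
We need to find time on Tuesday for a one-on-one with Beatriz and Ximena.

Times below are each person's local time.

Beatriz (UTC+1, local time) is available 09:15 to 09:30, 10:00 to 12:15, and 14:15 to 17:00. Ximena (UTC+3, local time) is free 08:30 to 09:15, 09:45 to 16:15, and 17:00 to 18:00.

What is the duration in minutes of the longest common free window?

Beatriz → UTC: 08:15–08:30, 09:00–11:15, 13:15–16:00.
Ximena → UTC: 05:30–06:15, 06:45–13:15, 14:00–15:00.
Beatriz ∩ Ximena: 08:15–08:30, 09:00–11:15, 14:00–15:00.
Common window lengths: 15, 135, 60 min; longest is 135.

135 minutes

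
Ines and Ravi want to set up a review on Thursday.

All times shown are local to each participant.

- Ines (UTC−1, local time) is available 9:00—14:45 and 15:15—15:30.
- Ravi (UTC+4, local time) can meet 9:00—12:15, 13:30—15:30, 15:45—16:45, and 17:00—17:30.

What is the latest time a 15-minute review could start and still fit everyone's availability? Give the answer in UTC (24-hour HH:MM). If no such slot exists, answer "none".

Ines → UTC: 10:00–15:45, 16:15–16:30.
Ravi → UTC: 05:00–08:15, 09:30–11:30, 11:45–12:45, 13:00–13:30.
Ines ∩ Ravi: 10:00–11:30, 11:45–12:45, 13:00–13:30.
Windows ≥ 15 min: 10:00–11:30, 11:45–12:45, 13:00–13:30.
Latest start in the last window 13:00–13:30 is 13:30 − 15 min = 13:15.

13:15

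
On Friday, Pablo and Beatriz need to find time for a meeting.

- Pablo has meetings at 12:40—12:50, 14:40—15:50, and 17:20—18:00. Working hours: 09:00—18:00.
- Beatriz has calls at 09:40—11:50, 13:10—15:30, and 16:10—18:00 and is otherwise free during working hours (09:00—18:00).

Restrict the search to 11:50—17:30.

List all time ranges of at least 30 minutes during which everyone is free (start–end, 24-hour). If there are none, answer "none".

Pablo free within 09:00–18:00: 09:00–12:40, 12:50–14:40, 15:50–17:20.
Beatriz free within 09:00–18:00: 09:00–09:40, 11:50–13:10, 15:30–16:10.
Pablo ∩ Beatriz: 09:00–09:40, 11:50–12:40, 12:50–13:10, 15:50–16:10.
Restricted to 11:50–17:30: 11:50–12:40, 12:50–13:10, 15:50–16:10.
Windows ≥ 30 min: 11:50–12:40.

11:50–12:40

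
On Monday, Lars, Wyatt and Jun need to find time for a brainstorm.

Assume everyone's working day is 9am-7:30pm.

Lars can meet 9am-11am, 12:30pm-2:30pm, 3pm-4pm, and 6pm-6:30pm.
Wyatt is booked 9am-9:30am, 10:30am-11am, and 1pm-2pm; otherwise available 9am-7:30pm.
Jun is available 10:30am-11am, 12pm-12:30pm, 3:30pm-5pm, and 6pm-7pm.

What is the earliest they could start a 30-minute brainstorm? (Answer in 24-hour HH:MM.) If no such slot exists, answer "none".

15:30

Wyatt free within 09:00–19:30: 09:30–10:30, 11:00–13:00, 14:00–19:30.
Lars ∩ Wyatt: 09:30–10:30, 12:30–13:00, 14:00–14:30, 15:00–16:00, 18:00–18:30.
Lars ∩ Wyatt ∩ Jun: 15:30–16:00, 18:00–18:30.
Windows ≥ 30 min: 15:30–16:00, 18:00–18:30.
Earliest such window starts at 15:30.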